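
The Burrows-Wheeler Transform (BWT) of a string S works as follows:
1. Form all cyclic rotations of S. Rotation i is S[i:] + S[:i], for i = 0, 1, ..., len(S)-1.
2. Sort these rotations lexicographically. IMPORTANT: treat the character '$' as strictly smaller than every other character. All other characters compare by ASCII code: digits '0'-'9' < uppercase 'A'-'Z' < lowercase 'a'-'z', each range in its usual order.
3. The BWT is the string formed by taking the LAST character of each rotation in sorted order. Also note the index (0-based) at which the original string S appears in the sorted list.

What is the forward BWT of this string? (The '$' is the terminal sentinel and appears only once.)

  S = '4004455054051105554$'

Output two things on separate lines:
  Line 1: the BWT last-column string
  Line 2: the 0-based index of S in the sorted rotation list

Answer: 440451155$5045050450
9

Derivation:
All 20 rotations (rotation i = S[i:]+S[:i]):
  rot[0] = 4004455054051105554$
  rot[1] = 004455054051105554$4
  rot[2] = 04455054051105554$40
  rot[3] = 4455054051105554$400
  rot[4] = 455054051105554$4004
  rot[5] = 55054051105554$40044
  rot[6] = 5054051105554$400445
  rot[7] = 054051105554$4004455
  rot[8] = 54051105554$40044550
  rot[9] = 4051105554$400445505
  rot[10] = 051105554$4004455054
  rot[11] = 51105554$40044550540
  rot[12] = 1105554$400445505405
  rot[13] = 105554$4004455054051
  rot[14] = 05554$40044550540511
  rot[15] = 5554$400445505405110
  rot[16] = 554$4004455054051105
  rot[17] = 54$40044550540511055
  rot[18] = 4$400445505405110555
  rot[19] = $4004455054051105554
Sorted (with $ < everything):
  sorted[0] = $4004455054051105554  (last char: '4')
  sorted[1] = 004455054051105554$4  (last char: '4')
  sorted[2] = 04455054051105554$40  (last char: '0')
  sorted[3] = 051105554$4004455054  (last char: '4')
  sorted[4] = 054051105554$4004455  (last char: '5')
  sorted[5] = 05554$40044550540511  (last char: '1')
  sorted[6] = 105554$4004455054051  (last char: '1')
  sorted[7] = 1105554$400445505405  (last char: '5')
  sorted[8] = 4$400445505405110555  (last char: '5')
  sorted[9] = 4004455054051105554$  (last char: '$')
  sorted[10] = 4051105554$400445505  (last char: '5')
  sorted[11] = 4455054051105554$400  (last char: '0')
  sorted[12] = 455054051105554$4004  (last char: '4')
  sorted[13] = 5054051105554$400445  (last char: '5')
  sorted[14] = 51105554$40044550540  (last char: '0')
  sorted[15] = 54$40044550540511055  (last char: '5')
  sorted[16] = 54051105554$40044550  (last char: '0')
  sorted[17] = 55054051105554$40044  (last char: '4')
  sorted[18] = 554$4004455054051105  (last char: '5')
  sorted[19] = 5554$400445505405110  (last char: '0')
Last column: 440451155$5045050450
Original string S is at sorted index 9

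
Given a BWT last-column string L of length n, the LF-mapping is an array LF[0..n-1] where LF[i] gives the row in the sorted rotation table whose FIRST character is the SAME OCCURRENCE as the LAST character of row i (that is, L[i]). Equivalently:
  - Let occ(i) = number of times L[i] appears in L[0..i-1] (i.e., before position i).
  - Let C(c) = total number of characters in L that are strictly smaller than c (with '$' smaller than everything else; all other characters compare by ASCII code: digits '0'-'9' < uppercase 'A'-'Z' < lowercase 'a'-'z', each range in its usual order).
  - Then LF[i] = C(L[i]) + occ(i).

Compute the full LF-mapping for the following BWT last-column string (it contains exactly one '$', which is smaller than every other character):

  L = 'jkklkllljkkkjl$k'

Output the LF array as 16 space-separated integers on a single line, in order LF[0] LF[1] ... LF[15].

Answer: 1 4 5 11 6 12 13 14 2 7 8 9 3 15 0 10

Derivation:
Char counts: '$':1, 'j':3, 'k':7, 'l':5
C (first-col start): C('$')=0, C('j')=1, C('k')=4, C('l')=11
L[0]='j': occ=0, LF[0]=C('j')+0=1+0=1
L[1]='k': occ=0, LF[1]=C('k')+0=4+0=4
L[2]='k': occ=1, LF[2]=C('k')+1=4+1=5
L[3]='l': occ=0, LF[3]=C('l')+0=11+0=11
L[4]='k': occ=2, LF[4]=C('k')+2=4+2=6
L[5]='l': occ=1, LF[5]=C('l')+1=11+1=12
L[6]='l': occ=2, LF[6]=C('l')+2=11+2=13
L[7]='l': occ=3, LF[7]=C('l')+3=11+3=14
L[8]='j': occ=1, LF[8]=C('j')+1=1+1=2
L[9]='k': occ=3, LF[9]=C('k')+3=4+3=7
L[10]='k': occ=4, LF[10]=C('k')+4=4+4=8
L[11]='k': occ=5, LF[11]=C('k')+5=4+5=9
L[12]='j': occ=2, LF[12]=C('j')+2=1+2=3
L[13]='l': occ=4, LF[13]=C('l')+4=11+4=15
L[14]='$': occ=0, LF[14]=C('$')+0=0+0=0
L[15]='k': occ=6, LF[15]=C('k')+6=4+6=10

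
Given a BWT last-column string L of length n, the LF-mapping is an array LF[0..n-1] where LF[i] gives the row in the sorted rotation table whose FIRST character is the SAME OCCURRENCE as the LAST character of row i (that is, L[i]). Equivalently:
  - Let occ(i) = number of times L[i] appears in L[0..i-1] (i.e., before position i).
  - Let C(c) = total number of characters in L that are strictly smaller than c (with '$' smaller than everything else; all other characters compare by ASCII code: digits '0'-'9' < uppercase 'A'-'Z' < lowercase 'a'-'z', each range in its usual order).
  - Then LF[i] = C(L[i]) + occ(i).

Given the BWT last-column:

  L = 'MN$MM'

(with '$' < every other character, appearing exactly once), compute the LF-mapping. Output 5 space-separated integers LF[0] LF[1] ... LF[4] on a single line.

Char counts: '$':1, 'M':3, 'N':1
C (first-col start): C('$')=0, C('M')=1, C('N')=4
L[0]='M': occ=0, LF[0]=C('M')+0=1+0=1
L[1]='N': occ=0, LF[1]=C('N')+0=4+0=4
L[2]='$': occ=0, LF[2]=C('$')+0=0+0=0
L[3]='M': occ=1, LF[3]=C('M')+1=1+1=2
L[4]='M': occ=2, LF[4]=C('M')+2=1+2=3

Answer: 1 4 0 2 3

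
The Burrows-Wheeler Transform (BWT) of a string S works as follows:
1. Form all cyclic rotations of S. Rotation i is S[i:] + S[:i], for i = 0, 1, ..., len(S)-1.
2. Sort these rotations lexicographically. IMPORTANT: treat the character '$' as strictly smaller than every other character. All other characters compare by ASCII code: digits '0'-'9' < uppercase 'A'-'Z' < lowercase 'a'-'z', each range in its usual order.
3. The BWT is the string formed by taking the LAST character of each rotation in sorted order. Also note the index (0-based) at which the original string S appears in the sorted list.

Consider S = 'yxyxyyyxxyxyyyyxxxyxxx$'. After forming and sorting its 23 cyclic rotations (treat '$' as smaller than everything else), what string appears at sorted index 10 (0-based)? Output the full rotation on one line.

Answer: xyyyxxyxyyyyxxxyxxx$yxy

Derivation:
All 23 rotations (rotation i = S[i:]+S[:i]):
  rot[0] = yxyxyyyxxyxyyyyxxxyxxx$
  rot[1] = xyxyyyxxyxyyyyxxxyxxx$y
  rot[2] = yxyyyxxyxyyyyxxxyxxx$yx
  rot[3] = xyyyxxyxyyyyxxxyxxx$yxy
  rot[4] = yyyxxyxyyyyxxxyxxx$yxyx
  rot[5] = yyxxyxyyyyxxxyxxx$yxyxy
  rot[6] = yxxyxyyyyxxxyxxx$yxyxyy
  rot[7] = xxyxyyyyxxxyxxx$yxyxyyy
  rot[8] = xyxyyyyxxxyxxx$yxyxyyyx
  rot[9] = yxyyyyxxxyxxx$yxyxyyyxx
  rot[10] = xyyyyxxxyxxx$yxyxyyyxxy
  rot[11] = yyyyxxxyxxx$yxyxyyyxxyx
  rot[12] = yyyxxxyxxx$yxyxyyyxxyxy
  rot[13] = yyxxxyxxx$yxyxyyyxxyxyy
  rot[14] = yxxxyxxx$yxyxyyyxxyxyyy
  rot[15] = xxxyxxx$yxyxyyyxxyxyyyy
  rot[16] = xxyxxx$yxyxyyyxxyxyyyyx
  rot[17] = xyxxx$yxyxyyyxxyxyyyyxx
  rot[18] = yxxx$yxyxyyyxxyxyyyyxxx
  rot[19] = xxx$yxyxyyyxxyxyyyyxxxy
  rot[20] = xx$yxyxyyyxxyxyyyyxxxyx
  rot[21] = x$yxyxyyyxxyxyyyyxxxyxx
  rot[22] = $yxyxyyyxxyxyyyyxxxyxxx
Sorted (with $ < everything):
  sorted[0] = $yxyxyyyxxyxyyyyxxxyxxx
  sorted[1] = x$yxyxyyyxxyxyyyyxxxyxx
  sorted[2] = xx$yxyxyyyxxyxyyyyxxxyx
  sorted[3] = xxx$yxyxyyyxxyxyyyyxxxy
  sorted[4] = xxxyxxx$yxyxyyyxxyxyyyy
  sorted[5] = xxyxxx$yxyxyyyxxyxyyyyx
  sorted[6] = xxyxyyyyxxxyxxx$yxyxyyy
  sorted[7] = xyxxx$yxyxyyyxxyxyyyyxx
  sorted[8] = xyxyyyxxyxyyyyxxxyxxx$y
  sorted[9] = xyxyyyyxxxyxxx$yxyxyyyx
  sorted[10] = xyyyxxyxyyyyxxxyxxx$yxy
  sorted[11] = xyyyyxxxyxxx$yxyxyyyxxy
  sorted[12] = yxxx$yxyxyyyxxyxyyyyxxx
  sorted[13] = yxxxyxxx$yxyxyyyxxyxyyy
  sorted[14] = yxxyxyyyyxxxyxxx$yxyxyy
  sorted[15] = yxyxyyyxxyxyyyyxxxyxxx$
  sorted[16] = yxyyyxxyxyyyyxxxyxxx$yx
  sorted[17] = yxyyyyxxxyxxx$yxyxyyyxx
  sorted[18] = yyxxxyxxx$yxyxyyyxxyxyy
  sorted[19] = yyxxyxyyyyxxxyxxx$yxyxy
  sorted[20] = yyyxxxyxxx$yxyxyyyxxyxy
  sorted[21] = yyyxxyxyyyyxxxyxxx$yxyx
  sorted[22] = yyyyxxxyxxx$yxyxyyyxxyx
sorted[10] = xyyyxxyxyyyyxxxyxxx$yxy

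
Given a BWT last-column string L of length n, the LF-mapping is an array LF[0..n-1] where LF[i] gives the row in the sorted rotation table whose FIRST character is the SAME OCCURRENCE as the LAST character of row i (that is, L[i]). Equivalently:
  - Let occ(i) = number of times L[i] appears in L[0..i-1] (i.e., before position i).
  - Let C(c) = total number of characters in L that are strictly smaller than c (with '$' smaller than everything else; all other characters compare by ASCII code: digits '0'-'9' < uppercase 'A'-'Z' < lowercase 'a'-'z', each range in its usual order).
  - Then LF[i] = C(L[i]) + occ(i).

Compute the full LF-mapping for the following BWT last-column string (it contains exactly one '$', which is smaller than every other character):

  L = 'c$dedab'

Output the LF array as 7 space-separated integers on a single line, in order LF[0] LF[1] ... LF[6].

Char counts: '$':1, 'a':1, 'b':1, 'c':1, 'd':2, 'e':1
C (first-col start): C('$')=0, C('a')=1, C('b')=2, C('c')=3, C('d')=4, C('e')=6
L[0]='c': occ=0, LF[0]=C('c')+0=3+0=3
L[1]='$': occ=0, LF[1]=C('$')+0=0+0=0
L[2]='d': occ=0, LF[2]=C('d')+0=4+0=4
L[3]='e': occ=0, LF[3]=C('e')+0=6+0=6
L[4]='d': occ=1, LF[4]=C('d')+1=4+1=5
L[5]='a': occ=0, LF[5]=C('a')+0=1+0=1
L[6]='b': occ=0, LF[6]=C('b')+0=2+0=2

Answer: 3 0 4 6 5 1 2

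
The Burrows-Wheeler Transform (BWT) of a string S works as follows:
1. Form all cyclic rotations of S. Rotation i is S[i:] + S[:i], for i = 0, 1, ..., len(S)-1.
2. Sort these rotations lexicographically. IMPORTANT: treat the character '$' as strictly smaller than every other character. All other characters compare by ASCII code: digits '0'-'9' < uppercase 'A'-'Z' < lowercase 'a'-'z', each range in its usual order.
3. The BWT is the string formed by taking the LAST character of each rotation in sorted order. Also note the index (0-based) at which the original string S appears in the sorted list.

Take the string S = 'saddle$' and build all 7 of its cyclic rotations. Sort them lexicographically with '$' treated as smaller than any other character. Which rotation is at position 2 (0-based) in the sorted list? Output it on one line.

Answer: ddle$sa

Derivation:
All 7 rotations (rotation i = S[i:]+S[:i]):
  rot[0] = saddle$
  rot[1] = addle$s
  rot[2] = ddle$sa
  rot[3] = dle$sad
  rot[4] = le$sadd
  rot[5] = e$saddl
  rot[6] = $saddle
Sorted (with $ < everything):
  sorted[0] = $saddle
  sorted[1] = addle$s
  sorted[2] = ddle$sa
  sorted[3] = dle$sad
  sorted[4] = e$saddl
  sorted[5] = le$sadd
  sorted[6] = saddle$
sorted[2] = ddle$sa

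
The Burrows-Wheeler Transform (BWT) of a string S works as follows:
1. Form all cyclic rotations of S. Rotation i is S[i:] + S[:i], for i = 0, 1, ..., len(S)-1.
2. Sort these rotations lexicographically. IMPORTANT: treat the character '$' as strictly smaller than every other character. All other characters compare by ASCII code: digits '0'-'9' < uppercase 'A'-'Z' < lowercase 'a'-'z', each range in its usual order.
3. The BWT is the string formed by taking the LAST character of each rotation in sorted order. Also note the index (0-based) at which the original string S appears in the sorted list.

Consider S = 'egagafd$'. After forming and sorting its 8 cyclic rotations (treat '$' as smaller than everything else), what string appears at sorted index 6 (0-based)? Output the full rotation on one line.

All 8 rotations (rotation i = S[i:]+S[:i]):
  rot[0] = egagafd$
  rot[1] = gagafd$e
  rot[2] = agafd$eg
  rot[3] = gafd$ega
  rot[4] = afd$egag
  rot[5] = fd$egaga
  rot[6] = d$egagaf
  rot[7] = $egagafd
Sorted (with $ < everything):
  sorted[0] = $egagafd
  sorted[1] = afd$egag
  sorted[2] = agafd$eg
  sorted[3] = d$egagaf
  sorted[4] = egagafd$
  sorted[5] = fd$egaga
  sorted[6] = gafd$ega
  sorted[7] = gagafd$e
sorted[6] = gafd$ega

Answer: gafd$ega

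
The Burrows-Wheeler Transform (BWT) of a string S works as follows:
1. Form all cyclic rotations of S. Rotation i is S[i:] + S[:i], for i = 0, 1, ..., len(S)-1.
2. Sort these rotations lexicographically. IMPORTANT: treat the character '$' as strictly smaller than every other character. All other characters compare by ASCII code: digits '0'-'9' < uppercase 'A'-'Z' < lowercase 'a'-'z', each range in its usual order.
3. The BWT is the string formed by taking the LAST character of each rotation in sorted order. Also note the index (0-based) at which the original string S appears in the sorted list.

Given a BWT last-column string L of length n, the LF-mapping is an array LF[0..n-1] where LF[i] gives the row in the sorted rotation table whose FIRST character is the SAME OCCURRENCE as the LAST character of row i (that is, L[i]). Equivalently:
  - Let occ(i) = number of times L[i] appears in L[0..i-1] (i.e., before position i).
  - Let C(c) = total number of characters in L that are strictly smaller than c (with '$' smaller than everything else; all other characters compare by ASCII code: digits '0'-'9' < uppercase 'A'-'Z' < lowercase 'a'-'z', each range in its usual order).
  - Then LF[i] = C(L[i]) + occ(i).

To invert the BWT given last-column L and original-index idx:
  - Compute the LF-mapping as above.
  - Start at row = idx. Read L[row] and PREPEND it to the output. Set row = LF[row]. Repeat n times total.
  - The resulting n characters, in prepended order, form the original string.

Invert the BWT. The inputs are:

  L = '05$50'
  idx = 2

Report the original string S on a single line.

LF mapping: 1 3 0 4 2
Walk LF starting at row 2, prepending L[row]:
  step 1: row=2, L[2]='$', prepend. Next row=LF[2]=0
  step 2: row=0, L[0]='0', prepend. Next row=LF[0]=1
  step 3: row=1, L[1]='5', prepend. Next row=LF[1]=3
  step 4: row=3, L[3]='5', prepend. Next row=LF[3]=4
  step 5: row=4, L[4]='0', prepend. Next row=LF[4]=2
Reversed output: 0550$

Answer: 0550$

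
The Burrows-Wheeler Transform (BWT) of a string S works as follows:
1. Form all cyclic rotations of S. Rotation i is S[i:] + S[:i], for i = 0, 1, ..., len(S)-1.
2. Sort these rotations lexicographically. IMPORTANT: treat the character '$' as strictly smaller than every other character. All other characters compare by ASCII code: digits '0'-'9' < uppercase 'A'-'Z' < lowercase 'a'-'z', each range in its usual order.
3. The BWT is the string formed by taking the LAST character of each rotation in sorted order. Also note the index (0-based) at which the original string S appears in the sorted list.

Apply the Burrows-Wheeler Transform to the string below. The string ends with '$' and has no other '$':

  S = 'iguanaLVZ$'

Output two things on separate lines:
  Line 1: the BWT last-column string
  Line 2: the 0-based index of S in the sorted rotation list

Answer: ZaLVnui$ag
7

Derivation:
All 10 rotations (rotation i = S[i:]+S[:i]):
  rot[0] = iguanaLVZ$
  rot[1] = guanaLVZ$i
  rot[2] = uanaLVZ$ig
  rot[3] = anaLVZ$igu
  rot[4] = naLVZ$igua
  rot[5] = aLVZ$iguan
  rot[6] = LVZ$iguana
  rot[7] = VZ$iguanaL
  rot[8] = Z$iguanaLV
  rot[9] = $iguanaLVZ
Sorted (with $ < everything):
  sorted[0] = $iguanaLVZ  (last char: 'Z')
  sorted[1] = LVZ$iguana  (last char: 'a')
  sorted[2] = VZ$iguanaL  (last char: 'L')
  sorted[3] = Z$iguanaLV  (last char: 'V')
  sorted[4] = aLVZ$iguan  (last char: 'n')
  sorted[5] = anaLVZ$igu  (last char: 'u')
  sorted[6] = guanaLVZ$i  (last char: 'i')
  sorted[7] = iguanaLVZ$  (last char: '$')
  sorted[8] = naLVZ$igua  (last char: 'a')
  sorted[9] = uanaLVZ$ig  (last char: 'g')
Last column: ZaLVnui$ag
Original string S is at sorted index 7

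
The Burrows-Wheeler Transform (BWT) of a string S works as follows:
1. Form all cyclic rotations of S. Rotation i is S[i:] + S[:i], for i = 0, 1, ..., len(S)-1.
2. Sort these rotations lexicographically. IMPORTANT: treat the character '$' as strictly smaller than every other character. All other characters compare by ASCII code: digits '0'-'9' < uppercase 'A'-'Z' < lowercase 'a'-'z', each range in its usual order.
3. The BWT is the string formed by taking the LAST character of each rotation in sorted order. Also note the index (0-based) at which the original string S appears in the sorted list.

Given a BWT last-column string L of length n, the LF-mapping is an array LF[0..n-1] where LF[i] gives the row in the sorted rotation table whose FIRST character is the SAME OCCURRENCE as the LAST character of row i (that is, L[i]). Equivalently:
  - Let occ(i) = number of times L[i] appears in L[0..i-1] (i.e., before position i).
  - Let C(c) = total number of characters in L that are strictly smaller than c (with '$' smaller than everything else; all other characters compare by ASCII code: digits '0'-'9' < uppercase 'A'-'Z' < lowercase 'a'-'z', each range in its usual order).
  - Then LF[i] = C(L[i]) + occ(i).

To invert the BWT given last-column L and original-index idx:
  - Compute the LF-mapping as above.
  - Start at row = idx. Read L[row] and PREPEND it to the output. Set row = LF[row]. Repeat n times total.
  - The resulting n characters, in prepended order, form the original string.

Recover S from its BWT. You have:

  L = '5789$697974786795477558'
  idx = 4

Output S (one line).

LF mapping: 3 9 16 19 0 7 20 10 21 11 1 12 17 8 13 22 4 2 14 15 5 6 18
Walk LF starting at row 4, prepending L[row]:
  step 1: row=4, L[4]='$', prepend. Next row=LF[4]=0
  step 2: row=0, L[0]='5', prepend. Next row=LF[0]=3
  step 3: row=3, L[3]='9', prepend. Next row=LF[3]=19
  step 4: row=19, L[19]='7', prepend. Next row=LF[19]=15
  step 5: row=15, L[15]='9', prepend. Next row=LF[15]=22
  step 6: row=22, L[22]='8', prepend. Next row=LF[22]=18
  step 7: row=18, L[18]='7', prepend. Next row=LF[18]=14
  step 8: row=14, L[14]='7', prepend. Next row=LF[14]=13
  step 9: row=13, L[13]='6', prepend. Next row=LF[13]=8
  step 10: row=8, L[8]='9', prepend. Next row=LF[8]=21
  step 11: row=21, L[21]='5', prepend. Next row=LF[21]=6
  step 12: row=6, L[6]='9', prepend. Next row=LF[6]=20
  step 13: row=20, L[20]='5', prepend. Next row=LF[20]=5
  step 14: row=5, L[5]='6', prepend. Next row=LF[5]=7
  step 15: row=7, L[7]='7', prepend. Next row=LF[7]=10
  step 16: row=10, L[10]='4', prepend. Next row=LF[10]=1
  step 17: row=1, L[1]='7', prepend. Next row=LF[1]=9
  step 18: row=9, L[9]='7', prepend. Next row=LF[9]=11
  step 19: row=11, L[11]='7', prepend. Next row=LF[11]=12
  step 20: row=12, L[12]='8', prepend. Next row=LF[12]=17
  step 21: row=17, L[17]='4', prepend. Next row=LF[17]=2
  step 22: row=2, L[2]='8', prepend. Next row=LF[2]=16
  step 23: row=16, L[16]='5', prepend. Next row=LF[16]=4
Reversed output: 5848777476595967789795$

Answer: 5848777476595967789795$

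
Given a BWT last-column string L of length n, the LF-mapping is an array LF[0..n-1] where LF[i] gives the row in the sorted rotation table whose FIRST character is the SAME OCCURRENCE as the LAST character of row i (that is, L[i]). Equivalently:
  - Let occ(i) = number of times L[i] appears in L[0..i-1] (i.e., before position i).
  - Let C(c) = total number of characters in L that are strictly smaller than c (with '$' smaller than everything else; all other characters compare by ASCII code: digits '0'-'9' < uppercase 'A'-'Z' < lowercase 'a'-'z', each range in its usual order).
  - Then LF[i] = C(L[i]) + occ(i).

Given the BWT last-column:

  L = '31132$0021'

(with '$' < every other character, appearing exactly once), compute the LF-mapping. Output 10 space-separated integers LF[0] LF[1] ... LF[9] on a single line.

Char counts: '$':1, '0':2, '1':3, '2':2, '3':2
C (first-col start): C('$')=0, C('0')=1, C('1')=3, C('2')=6, C('3')=8
L[0]='3': occ=0, LF[0]=C('3')+0=8+0=8
L[1]='1': occ=0, LF[1]=C('1')+0=3+0=3
L[2]='1': occ=1, LF[2]=C('1')+1=3+1=4
L[3]='3': occ=1, LF[3]=C('3')+1=8+1=9
L[4]='2': occ=0, LF[4]=C('2')+0=6+0=6
L[5]='$': occ=0, LF[5]=C('$')+0=0+0=0
L[6]='0': occ=0, LF[6]=C('0')+0=1+0=1
L[7]='0': occ=1, LF[7]=C('0')+1=1+1=2
L[8]='2': occ=1, LF[8]=C('2')+1=6+1=7
L[9]='1': occ=2, LF[9]=C('1')+2=3+2=5

Answer: 8 3 4 9 6 0 1 2 7 5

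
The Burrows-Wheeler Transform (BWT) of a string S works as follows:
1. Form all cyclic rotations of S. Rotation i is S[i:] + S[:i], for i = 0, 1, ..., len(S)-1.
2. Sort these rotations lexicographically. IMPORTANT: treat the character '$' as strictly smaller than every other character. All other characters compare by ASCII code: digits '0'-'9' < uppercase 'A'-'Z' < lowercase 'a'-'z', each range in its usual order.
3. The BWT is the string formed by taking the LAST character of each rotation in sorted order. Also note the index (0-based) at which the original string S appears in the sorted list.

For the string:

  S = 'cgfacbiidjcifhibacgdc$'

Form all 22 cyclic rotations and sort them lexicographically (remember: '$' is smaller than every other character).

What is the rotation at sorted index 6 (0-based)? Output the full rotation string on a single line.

Answer: cbiidjcifhibacgdc$cgfa

Derivation:
All 22 rotations (rotation i = S[i:]+S[:i]):
  rot[0] = cgfacbiidjcifhibacgdc$
  rot[1] = gfacbiidjcifhibacgdc$c
  rot[2] = facbiidjcifhibacgdc$cg
  rot[3] = acbiidjcifhibacgdc$cgf
  rot[4] = cbiidjcifhibacgdc$cgfa
  rot[5] = biidjcifhibacgdc$cgfac
  rot[6] = iidjcifhibacgdc$cgfacb
  rot[7] = idjcifhibacgdc$cgfacbi
  rot[8] = djcifhibacgdc$cgfacbii
  rot[9] = jcifhibacgdc$cgfacbiid
  rot[10] = cifhibacgdc$cgfacbiidj
  rot[11] = ifhibacgdc$cgfacbiidjc
  rot[12] = fhibacgdc$cgfacbiidjci
  rot[13] = hibacgdc$cgfacbiidjcif
  rot[14] = ibacgdc$cgfacbiidjcifh
  rot[15] = bacgdc$cgfacbiidjcifhi
  rot[16] = acgdc$cgfacbiidjcifhib
  rot[17] = cgdc$cgfacbiidjcifhiba
  rot[18] = gdc$cgfacbiidjcifhibac
  rot[19] = dc$cgfacbiidjcifhibacg
  rot[20] = c$cgfacbiidjcifhibacgd
  rot[21] = $cgfacbiidjcifhibacgdc
Sorted (with $ < everything):
  sorted[0] = $cgfacbiidjcifhibacgdc
  sorted[1] = acbiidjcifhibacgdc$cgf
  sorted[2] = acgdc$cgfacbiidjcifhib
  sorted[3] = bacgdc$cgfacbiidjcifhi
  sorted[4] = biidjcifhibacgdc$cgfac
  sorted[5] = c$cgfacbiidjcifhibacgd
  sorted[6] = cbiidjcifhibacgdc$cgfa
  sorted[7] = cgdc$cgfacbiidjcifhiba
  sorted[8] = cgfacbiidjcifhibacgdc$
  sorted[9] = cifhibacgdc$cgfacbiidj
  sorted[10] = dc$cgfacbiidjcifhibacg
  sorted[11] = djcifhibacgdc$cgfacbii
  sorted[12] = facbiidjcifhibacgdc$cg
  sorted[13] = fhibacgdc$cgfacbiidjci
  sorted[14] = gdc$cgfacbiidjcifhibac
  sorted[15] = gfacbiidjcifhibacgdc$c
  sorted[16] = hibacgdc$cgfacbiidjcif
  sorted[17] = ibacgdc$cgfacbiidjcifh
  sorted[18] = idjcifhibacgdc$cgfacbi
  sorted[19] = ifhibacgdc$cgfacbiidjc
  sorted[20] = iidjcifhibacgdc$cgfacb
  sorted[21] = jcifhibacgdc$cgfacbiid
sorted[6] = cbiidjcifhibacgdc$cgfa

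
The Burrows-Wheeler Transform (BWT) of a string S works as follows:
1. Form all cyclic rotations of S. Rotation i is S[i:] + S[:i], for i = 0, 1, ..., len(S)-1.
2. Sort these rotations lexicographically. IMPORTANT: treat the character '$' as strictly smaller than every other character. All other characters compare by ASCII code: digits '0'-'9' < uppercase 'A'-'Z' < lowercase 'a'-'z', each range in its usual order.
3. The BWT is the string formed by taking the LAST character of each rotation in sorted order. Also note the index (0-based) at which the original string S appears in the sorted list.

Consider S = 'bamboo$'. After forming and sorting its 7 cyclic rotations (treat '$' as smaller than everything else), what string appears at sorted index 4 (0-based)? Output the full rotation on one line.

All 7 rotations (rotation i = S[i:]+S[:i]):
  rot[0] = bamboo$
  rot[1] = amboo$b
  rot[2] = mboo$ba
  rot[3] = boo$bam
  rot[4] = oo$bamb
  rot[5] = o$bambo
  rot[6] = $bamboo
Sorted (with $ < everything):
  sorted[0] = $bamboo
  sorted[1] = amboo$b
  sorted[2] = bamboo$
  sorted[3] = boo$bam
  sorted[4] = mboo$ba
  sorted[5] = o$bambo
  sorted[6] = oo$bamb
sorted[4] = mboo$ba

Answer: mboo$ba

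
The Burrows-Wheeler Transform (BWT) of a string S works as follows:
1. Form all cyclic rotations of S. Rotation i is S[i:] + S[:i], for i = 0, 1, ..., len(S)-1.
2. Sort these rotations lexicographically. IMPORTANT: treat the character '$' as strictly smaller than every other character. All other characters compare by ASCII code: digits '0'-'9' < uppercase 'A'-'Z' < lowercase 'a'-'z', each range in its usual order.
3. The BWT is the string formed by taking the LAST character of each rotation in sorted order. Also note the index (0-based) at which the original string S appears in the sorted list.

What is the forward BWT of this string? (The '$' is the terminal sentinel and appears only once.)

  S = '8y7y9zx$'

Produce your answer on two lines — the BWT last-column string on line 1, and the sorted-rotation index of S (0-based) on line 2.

Answer: xy$yz879
2

Derivation:
All 8 rotations (rotation i = S[i:]+S[:i]):
  rot[0] = 8y7y9zx$
  rot[1] = y7y9zx$8
  rot[2] = 7y9zx$8y
  rot[3] = y9zx$8y7
  rot[4] = 9zx$8y7y
  rot[5] = zx$8y7y9
  rot[6] = x$8y7y9z
  rot[7] = $8y7y9zx
Sorted (with $ < everything):
  sorted[0] = $8y7y9zx  (last char: 'x')
  sorted[1] = 7y9zx$8y  (last char: 'y')
  sorted[2] = 8y7y9zx$  (last char: '$')
  sorted[3] = 9zx$8y7y  (last char: 'y')
  sorted[4] = x$8y7y9z  (last char: 'z')
  sorted[5] = y7y9zx$8  (last char: '8')
  sorted[6] = y9zx$8y7  (last char: '7')
  sorted[7] = zx$8y7y9  (last char: '9')
Last column: xy$yz879
Original string S is at sorted index 2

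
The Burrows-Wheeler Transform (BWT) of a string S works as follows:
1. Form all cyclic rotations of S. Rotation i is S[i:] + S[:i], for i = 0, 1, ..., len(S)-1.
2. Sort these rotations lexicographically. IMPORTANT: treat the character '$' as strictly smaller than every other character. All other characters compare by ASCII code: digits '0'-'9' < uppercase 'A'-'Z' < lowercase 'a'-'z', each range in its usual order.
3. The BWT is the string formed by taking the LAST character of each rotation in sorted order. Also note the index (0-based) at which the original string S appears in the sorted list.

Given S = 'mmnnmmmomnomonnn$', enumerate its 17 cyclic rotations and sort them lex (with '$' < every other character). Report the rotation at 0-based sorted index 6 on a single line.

Answer: momnomonnn$mmnnmm

Derivation:
All 17 rotations (rotation i = S[i:]+S[:i]):
  rot[0] = mmnnmmmomnomonnn$
  rot[1] = mnnmmmomnomonnn$m
  rot[2] = nnmmmomnomonnn$mm
  rot[3] = nmmmomnomonnn$mmn
  rot[4] = mmmomnomonnn$mmnn
  rot[5] = mmomnomonnn$mmnnm
  rot[6] = momnomonnn$mmnnmm
  rot[7] = omnomonnn$mmnnmmm
  rot[8] = mnomonnn$mmnnmmmo
  rot[9] = nomonnn$mmnnmmmom
  rot[10] = omonnn$mmnnmmmomn
  rot[11] = monnn$mmnnmmmomno
  rot[12] = onnn$mmnnmmmomnom
  rot[13] = nnn$mmnnmmmomnomo
  rot[14] = nn$mmnnmmmomnomon
  rot[15] = n$mmnnmmmomnomonn
  rot[16] = $mmnnmmmomnomonnn
Sorted (with $ < everything):
  sorted[0] = $mmnnmmmomnomonnn
  sorted[1] = mmmomnomonnn$mmnn
  sorted[2] = mmnnmmmomnomonnn$
  sorted[3] = mmomnomonnn$mmnnm
  sorted[4] = mnnmmmomnomonnn$m
  sorted[5] = mnomonnn$mmnnmmmo
  sorted[6] = momnomonnn$mmnnmm
  sorted[7] = monnn$mmnnmmmomno
  sorted[8] = n$mmnnmmmomnomonn
  sorted[9] = nmmmomnomonnn$mmn
  sorted[10] = nn$mmnnmmmomnomon
  sorted[11] = nnmmmomnomonnn$mm
  sorted[12] = nnn$mmnnmmmomnomo
  sorted[13] = nomonnn$mmnnmmmom
  sorted[14] = omnomonnn$mmnnmmm
  sorted[15] = omonnn$mmnnmmmomn
  sorted[16] = onnn$mmnnmmmomnom
sorted[6] = momnomonnn$mmnnmm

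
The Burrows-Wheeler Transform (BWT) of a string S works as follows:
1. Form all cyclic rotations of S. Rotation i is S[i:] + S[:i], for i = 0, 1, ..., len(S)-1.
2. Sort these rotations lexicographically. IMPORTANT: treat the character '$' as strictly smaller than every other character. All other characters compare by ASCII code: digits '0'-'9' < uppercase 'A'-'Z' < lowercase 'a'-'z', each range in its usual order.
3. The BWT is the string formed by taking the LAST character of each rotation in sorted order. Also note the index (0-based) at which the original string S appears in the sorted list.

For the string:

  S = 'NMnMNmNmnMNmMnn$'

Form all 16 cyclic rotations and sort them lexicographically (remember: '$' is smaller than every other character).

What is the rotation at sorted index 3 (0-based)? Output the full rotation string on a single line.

All 16 rotations (rotation i = S[i:]+S[:i]):
  rot[0] = NMnMNmNmnMNmMnn$
  rot[1] = MnMNmNmnMNmMnn$N
  rot[2] = nMNmNmnMNmMnn$NM
  rot[3] = MNmNmnMNmMnn$NMn
  rot[4] = NmNmnMNmMnn$NMnM
  rot[5] = mNmnMNmMnn$NMnMN
  rot[6] = NmnMNmMnn$NMnMNm
  rot[7] = mnMNmMnn$NMnMNmN
  rot[8] = nMNmMnn$NMnMNmNm
  rot[9] = MNmMnn$NMnMNmNmn
  rot[10] = NmMnn$NMnMNmNmnM
  rot[11] = mMnn$NMnMNmNmnMN
  rot[12] = Mnn$NMnMNmNmnMNm
  rot[13] = nn$NMnMNmNmnMNmM
  rot[14] = n$NMnMNmNmnMNmMn
  rot[15] = $NMnMNmNmnMNmMnn
Sorted (with $ < everything):
  sorted[0] = $NMnMNmNmnMNmMnn
  sorted[1] = MNmMnn$NMnMNmNmn
  sorted[2] = MNmNmnMNmMnn$NMn
  sorted[3] = MnMNmNmnMNmMnn$N
  sorted[4] = Mnn$NMnMNmNmnMNm
  sorted[5] = NMnMNmNmnMNmMnn$
  sorted[6] = NmMnn$NMnMNmNmnM
  sorted[7] = NmNmnMNmMnn$NMnM
  sorted[8] = NmnMNmMnn$NMnMNm
  sorted[9] = mMnn$NMnMNmNmnMN
  sorted[10] = mNmnMNmMnn$NMnMN
  sorted[11] = mnMNmMnn$NMnMNmN
  sorted[12] = n$NMnMNmNmnMNmMn
  sorted[13] = nMNmMnn$NMnMNmNm
  sorted[14] = nMNmNmnMNmMnn$NM
  sorted[15] = nn$NMnMNmNmnMNmM
sorted[3] = MnMNmNmnMNmMnn$N

Answer: MnMNmNmnMNmMnn$N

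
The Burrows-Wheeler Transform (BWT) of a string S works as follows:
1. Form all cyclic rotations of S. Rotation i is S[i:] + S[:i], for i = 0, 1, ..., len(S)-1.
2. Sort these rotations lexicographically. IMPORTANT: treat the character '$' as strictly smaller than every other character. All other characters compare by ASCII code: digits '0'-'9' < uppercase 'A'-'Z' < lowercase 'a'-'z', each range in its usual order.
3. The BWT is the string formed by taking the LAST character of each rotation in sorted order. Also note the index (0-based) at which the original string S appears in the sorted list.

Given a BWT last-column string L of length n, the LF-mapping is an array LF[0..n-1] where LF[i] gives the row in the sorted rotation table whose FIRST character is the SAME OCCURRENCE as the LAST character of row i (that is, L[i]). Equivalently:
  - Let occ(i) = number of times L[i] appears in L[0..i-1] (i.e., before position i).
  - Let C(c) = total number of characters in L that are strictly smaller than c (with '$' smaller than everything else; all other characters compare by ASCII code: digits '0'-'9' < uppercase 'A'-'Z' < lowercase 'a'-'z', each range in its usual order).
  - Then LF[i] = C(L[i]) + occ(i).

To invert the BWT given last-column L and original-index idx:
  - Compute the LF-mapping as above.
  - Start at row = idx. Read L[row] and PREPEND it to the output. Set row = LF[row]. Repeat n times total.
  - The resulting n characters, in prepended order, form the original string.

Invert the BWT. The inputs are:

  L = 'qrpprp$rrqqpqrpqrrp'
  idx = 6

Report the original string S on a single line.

LF mapping: 7 12 1 2 13 3 0 14 15 8 9 4 10 16 5 11 17 18 6
Walk LF starting at row 6, prepending L[row]:
  step 1: row=6, L[6]='$', prepend. Next row=LF[6]=0
  step 2: row=0, L[0]='q', prepend. Next row=LF[0]=7
  step 3: row=7, L[7]='r', prepend. Next row=LF[7]=14
  step 4: row=14, L[14]='p', prepend. Next row=LF[14]=5
  step 5: row=5, L[5]='p', prepend. Next row=LF[5]=3
  step 6: row=3, L[3]='p', prepend. Next row=LF[3]=2
  step 7: row=2, L[2]='p', prepend. Next row=LF[2]=1
  step 8: row=1, L[1]='r', prepend. Next row=LF[1]=12
  step 9: row=12, L[12]='q', prepend. Next row=LF[12]=10
  step 10: row=10, L[10]='q', prepend. Next row=LF[10]=9
  step 11: row=9, L[9]='q', prepend. Next row=LF[9]=8
  step 12: row=8, L[8]='r', prepend. Next row=LF[8]=15
  step 13: row=15, L[15]='q', prepend. Next row=LF[15]=11
  step 14: row=11, L[11]='p', prepend. Next row=LF[11]=4
  step 15: row=4, L[4]='r', prepend. Next row=LF[4]=13
  step 16: row=13, L[13]='r', prepend. Next row=LF[13]=16
  step 17: row=16, L[16]='r', prepend. Next row=LF[16]=17
  step 18: row=17, L[17]='r', prepend. Next row=LF[17]=18
  step 19: row=18, L[18]='p', prepend. Next row=LF[18]=6
Reversed output: prrrrpqrqqqrpppprq$

Answer: prrrrpqrqqqrpppprq$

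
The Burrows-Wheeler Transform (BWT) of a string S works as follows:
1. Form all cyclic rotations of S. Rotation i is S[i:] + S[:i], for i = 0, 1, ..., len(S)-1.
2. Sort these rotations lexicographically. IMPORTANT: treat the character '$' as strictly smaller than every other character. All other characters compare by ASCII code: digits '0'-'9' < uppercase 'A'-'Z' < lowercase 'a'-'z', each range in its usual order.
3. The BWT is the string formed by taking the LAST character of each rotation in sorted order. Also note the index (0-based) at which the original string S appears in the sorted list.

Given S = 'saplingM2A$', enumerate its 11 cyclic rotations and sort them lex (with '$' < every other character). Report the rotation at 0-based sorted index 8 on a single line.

Answer: ngM2A$sapli

Derivation:
All 11 rotations (rotation i = S[i:]+S[:i]):
  rot[0] = saplingM2A$
  rot[1] = aplingM2A$s
  rot[2] = plingM2A$sa
  rot[3] = lingM2A$sap
  rot[4] = ingM2A$sapl
  rot[5] = ngM2A$sapli
  rot[6] = gM2A$saplin
  rot[7] = M2A$sapling
  rot[8] = 2A$saplingM
  rot[9] = A$saplingM2
  rot[10] = $saplingM2A
Sorted (with $ < everything):
  sorted[0] = $saplingM2A
  sorted[1] = 2A$saplingM
  sorted[2] = A$saplingM2
  sorted[3] = M2A$sapling
  sorted[4] = aplingM2A$s
  sorted[5] = gM2A$saplin
  sorted[6] = ingM2A$sapl
  sorted[7] = lingM2A$sap
  sorted[8] = ngM2A$sapli
  sorted[9] = plingM2A$sa
  sorted[10] = saplingM2A$
sorted[8] = ngM2A$sapli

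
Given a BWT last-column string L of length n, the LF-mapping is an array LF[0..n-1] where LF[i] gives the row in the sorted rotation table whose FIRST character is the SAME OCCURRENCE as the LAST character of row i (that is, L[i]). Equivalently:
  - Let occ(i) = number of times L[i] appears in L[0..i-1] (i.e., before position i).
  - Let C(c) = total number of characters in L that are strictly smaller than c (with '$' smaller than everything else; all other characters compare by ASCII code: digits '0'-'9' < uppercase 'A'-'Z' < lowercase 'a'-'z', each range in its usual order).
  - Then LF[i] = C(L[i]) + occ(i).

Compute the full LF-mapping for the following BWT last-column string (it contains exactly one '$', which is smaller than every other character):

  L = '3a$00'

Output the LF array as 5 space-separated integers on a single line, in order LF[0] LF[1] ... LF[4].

Char counts: '$':1, '0':2, '3':1, 'a':1
C (first-col start): C('$')=0, C('0')=1, C('3')=3, C('a')=4
L[0]='3': occ=0, LF[0]=C('3')+0=3+0=3
L[1]='a': occ=0, LF[1]=C('a')+0=4+0=4
L[2]='$': occ=0, LF[2]=C('$')+0=0+0=0
L[3]='0': occ=0, LF[3]=C('0')+0=1+0=1
L[4]='0': occ=1, LF[4]=C('0')+1=1+1=2

Answer: 3 4 0 1 2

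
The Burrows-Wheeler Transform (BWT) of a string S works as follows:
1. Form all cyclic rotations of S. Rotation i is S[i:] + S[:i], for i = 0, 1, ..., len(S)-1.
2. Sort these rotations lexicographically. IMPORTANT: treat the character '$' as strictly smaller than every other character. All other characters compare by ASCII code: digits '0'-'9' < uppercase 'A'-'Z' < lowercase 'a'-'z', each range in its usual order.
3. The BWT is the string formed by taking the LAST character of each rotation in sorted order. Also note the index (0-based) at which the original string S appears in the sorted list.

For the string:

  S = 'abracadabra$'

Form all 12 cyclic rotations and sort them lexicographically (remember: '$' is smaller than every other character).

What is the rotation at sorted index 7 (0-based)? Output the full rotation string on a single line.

All 12 rotations (rotation i = S[i:]+S[:i]):
  rot[0] = abracadabra$
  rot[1] = bracadabra$a
  rot[2] = racadabra$ab
  rot[3] = acadabra$abr
  rot[4] = cadabra$abra
  rot[5] = adabra$abrac
  rot[6] = dabra$abraca
  rot[7] = abra$abracad
  rot[8] = bra$abracada
  rot[9] = ra$abracadab
  rot[10] = a$abracadabr
  rot[11] = $abracadabra
Sorted (with $ < everything):
  sorted[0] = $abracadabra
  sorted[1] = a$abracadabr
  sorted[2] = abra$abracad
  sorted[3] = abracadabra$
  sorted[4] = acadabra$abr
  sorted[5] = adabra$abrac
  sorted[6] = bra$abracada
  sorted[7] = bracadabra$a
  sorted[8] = cadabra$abra
  sorted[9] = dabra$abraca
  sorted[10] = ra$abracadab
  sorted[11] = racadabra$ab
sorted[7] = bracadabra$a

Answer: bracadabra$a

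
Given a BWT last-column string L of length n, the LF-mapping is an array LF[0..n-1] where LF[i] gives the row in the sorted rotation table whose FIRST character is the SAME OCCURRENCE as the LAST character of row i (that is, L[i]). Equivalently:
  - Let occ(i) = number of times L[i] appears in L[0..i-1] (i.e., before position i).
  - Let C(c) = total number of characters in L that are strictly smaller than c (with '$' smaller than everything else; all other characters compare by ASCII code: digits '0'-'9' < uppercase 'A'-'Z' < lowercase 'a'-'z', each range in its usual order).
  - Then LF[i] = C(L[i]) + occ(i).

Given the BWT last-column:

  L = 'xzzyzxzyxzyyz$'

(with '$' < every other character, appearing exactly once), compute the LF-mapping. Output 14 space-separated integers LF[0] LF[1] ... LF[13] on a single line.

Answer: 1 8 9 4 10 2 11 5 3 12 6 7 13 0

Derivation:
Char counts: '$':1, 'x':3, 'y':4, 'z':6
C (first-col start): C('$')=0, C('x')=1, C('y')=4, C('z')=8
L[0]='x': occ=0, LF[0]=C('x')+0=1+0=1
L[1]='z': occ=0, LF[1]=C('z')+0=8+0=8
L[2]='z': occ=1, LF[2]=C('z')+1=8+1=9
L[3]='y': occ=0, LF[3]=C('y')+0=4+0=4
L[4]='z': occ=2, LF[4]=C('z')+2=8+2=10
L[5]='x': occ=1, LF[5]=C('x')+1=1+1=2
L[6]='z': occ=3, LF[6]=C('z')+3=8+3=11
L[7]='y': occ=1, LF[7]=C('y')+1=4+1=5
L[8]='x': occ=2, LF[8]=C('x')+2=1+2=3
L[9]='z': occ=4, LF[9]=C('z')+4=8+4=12
L[10]='y': occ=2, LF[10]=C('y')+2=4+2=6
L[11]='y': occ=3, LF[11]=C('y')+3=4+3=7
L[12]='z': occ=5, LF[12]=C('z')+5=8+5=13
L[13]='$': occ=0, LF[13]=C('$')+0=0+0=0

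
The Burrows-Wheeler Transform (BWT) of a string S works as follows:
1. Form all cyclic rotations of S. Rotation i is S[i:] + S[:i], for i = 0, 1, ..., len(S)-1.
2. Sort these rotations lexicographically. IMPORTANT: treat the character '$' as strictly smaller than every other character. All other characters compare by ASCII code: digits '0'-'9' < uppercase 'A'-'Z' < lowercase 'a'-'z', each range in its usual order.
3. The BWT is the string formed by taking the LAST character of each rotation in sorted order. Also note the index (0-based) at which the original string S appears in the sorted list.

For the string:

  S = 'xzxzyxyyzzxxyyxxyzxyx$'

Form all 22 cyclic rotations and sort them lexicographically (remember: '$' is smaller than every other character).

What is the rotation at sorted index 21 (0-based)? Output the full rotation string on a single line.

Answer: zzxxyyxxyzxyx$xzxzyxyy

Derivation:
All 22 rotations (rotation i = S[i:]+S[:i]):
  rot[0] = xzxzyxyyzzxxyyxxyzxyx$
  rot[1] = zxzyxyyzzxxyyxxyzxyx$x
  rot[2] = xzyxyyzzxxyyxxyzxyx$xz
  rot[3] = zyxyyzzxxyyxxyzxyx$xzx
  rot[4] = yxyyzzxxyyxxyzxyx$xzxz
  rot[5] = xyyzzxxyyxxyzxyx$xzxzy
  rot[6] = yyzzxxyyxxyzxyx$xzxzyx
  rot[7] = yzzxxyyxxyzxyx$xzxzyxy
  rot[8] = zzxxyyxxyzxyx$xzxzyxyy
  rot[9] = zxxyyxxyzxyx$xzxzyxyyz
  rot[10] = xxyyxxyzxyx$xzxzyxyyzz
  rot[11] = xyyxxyzxyx$xzxzyxyyzzx
  rot[12] = yyxxyzxyx$xzxzyxyyzzxx
  rot[13] = yxxyzxyx$xzxzyxyyzzxxy
  rot[14] = xxyzxyx$xzxzyxyyzzxxyy
  rot[15] = xyzxyx$xzxzyxyyzzxxyyx
  rot[16] = yzxyx$xzxzyxyyzzxxyyxx
  rot[17] = zxyx$xzxzyxyyzzxxyyxxy
  rot[18] = xyx$xzxzyxyyzzxxyyxxyz
  rot[19] = yx$xzxzyxyyzzxxyyxxyzx
  rot[20] = x$xzxzyxyyzzxxyyxxyzxy
  rot[21] = $xzxzyxyyzzxxyyxxyzxyx
Sorted (with $ < everything):
  sorted[0] = $xzxzyxyyzzxxyyxxyzxyx
  sorted[1] = x$xzxzyxyyzzxxyyxxyzxy
  sorted[2] = xxyyxxyzxyx$xzxzyxyyzz
  sorted[3] = xxyzxyx$xzxzyxyyzzxxyy
  sorted[4] = xyx$xzxzyxyyzzxxyyxxyz
  sorted[5] = xyyxxyzxyx$xzxzyxyyzzx
  sorted[6] = xyyzzxxyyxxyzxyx$xzxzy
  sorted[7] = xyzxyx$xzxzyxyyzzxxyyx
  sorted[8] = xzxzyxyyzzxxyyxxyzxyx$
  sorted[9] = xzyxyyzzxxyyxxyzxyx$xz
  sorted[10] = yx$xzxzyxyyzzxxyyxxyzx
  sorted[11] = yxxyzxyx$xzxzyxyyzzxxy
  sorted[12] = yxyyzzxxyyxxyzxyx$xzxz
  sorted[13] = yyxxyzxyx$xzxzyxyyzzxx
  sorted[14] = yyzzxxyyxxyzxyx$xzxzyx
  sorted[15] = yzxyx$xzxzyxyyzzxxyyxx
  sorted[16] = yzzxxyyxxyzxyx$xzxzyxy
  sorted[17] = zxxyyxxyzxyx$xzxzyxyyz
  sorted[18] = zxyx$xzxzyxyyzzxxyyxxy
  sorted[19] = zxzyxyyzzxxyyxxyzxyx$x
  sorted[20] = zyxyyzzxxyyxxyzxyx$xzx
  sorted[21] = zzxxyyxxyzxyx$xzxzyxyy
sorted[21] = zzxxyyxxyzxyx$xzxzyxyy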